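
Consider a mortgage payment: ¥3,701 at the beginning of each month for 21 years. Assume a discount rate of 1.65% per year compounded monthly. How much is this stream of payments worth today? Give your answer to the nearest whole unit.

¥788,852

This is an annuity due: 252 payments of ¥3,701 at the beginning of each month.
Periodic rate r = 0.0165/12 per month; n is counted in months.
PV = PMT × [(1 − (1+r)^−n)/r] × (1+r) = 3,701 × [1 − (1+r)^−252] / r × (1+r) = ¥788,852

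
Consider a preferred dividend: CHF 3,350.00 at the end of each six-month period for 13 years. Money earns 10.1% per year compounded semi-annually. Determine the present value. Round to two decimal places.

This is an ordinary annuity: 26 payments of CHF 3,350.00 at the end of each six-month period.
Periodic rate r = 0.101/2 per half-year; n is counted in half-years.
PV = PMT × [(1 − (1+r)^−n)/r] = 3,350 × [1 − (1+r)^−26] / r = CHF 47,909.58

CHF 47,909.58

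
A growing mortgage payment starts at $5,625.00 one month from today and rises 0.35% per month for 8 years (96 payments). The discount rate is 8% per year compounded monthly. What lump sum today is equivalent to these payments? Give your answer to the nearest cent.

$463,625.48

Periodic rate r = 0.08/12 per month; n is counted in months.
Growing ordinary annuity: PV = PMT₁ × [1 − ((1+g)/(1+r))^n] / (r − g) = 5,625 × [1 − ((1+0.0035)/(1+r))^96] / (r − 0.0035) = $463,625.48.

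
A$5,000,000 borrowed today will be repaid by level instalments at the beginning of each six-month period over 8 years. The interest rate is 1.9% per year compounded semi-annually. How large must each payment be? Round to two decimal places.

Level annuity due; solve PV = PMT × [(1 − (1+r)^−n)/r] × (1+r) for PMT.
Periodic rate r = 0.019/2 per half-year; n is counted in half-years.
With n = 16: PMT = 5,000,000 / ([(1 − (1+r)^−n)/r] × (1+r)) = A$335,146.74

A$335,146.74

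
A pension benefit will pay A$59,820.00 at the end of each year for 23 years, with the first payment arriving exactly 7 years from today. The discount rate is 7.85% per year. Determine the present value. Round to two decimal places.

Ordinary annuity of 23 payments, first payment at period 7.
Periodic rate r = 0.0785 per year.
The ordinary-annuity PV formula values the stream one period before the first payment (period 6); discount that back 6 periods:
PV₀ = 59,820 × [1 − (1+r)^−23] / r × (1+r)^−6 = A$399,083.12

A$399,083.12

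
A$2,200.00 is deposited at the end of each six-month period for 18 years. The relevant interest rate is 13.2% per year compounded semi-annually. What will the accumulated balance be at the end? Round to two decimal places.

A$299,432.03

This is an ordinary annuity: 36 deposits of A$2,200.00 at the end of each six-month period.
Periodic rate r = 0.132/2 per half-year; n is counted in half-years.
FV = PMT × [((1+r)^n − 1)/r] = 2,200 × [(1+r)^36 − 1] / r = A$299,432.03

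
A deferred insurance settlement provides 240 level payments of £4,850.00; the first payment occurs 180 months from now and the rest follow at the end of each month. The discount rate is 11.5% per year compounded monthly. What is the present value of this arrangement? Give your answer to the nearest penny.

£82,482.28

Ordinary annuity of 240 payments, first payment at period 180.
Periodic rate r = 0.115/12 per month; n is counted in months.
The ordinary-annuity PV formula values the stream one period before the first payment (period 179); discount that back 179 periods:
PV₀ = 4,850 × [1 − (1+r)^−240] / r × (1+r)^−179 = £82,482.28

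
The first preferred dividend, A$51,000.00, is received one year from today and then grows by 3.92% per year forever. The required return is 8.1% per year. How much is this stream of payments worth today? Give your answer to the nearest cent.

Periodic rate r = 0.081 per year.
Growing perpetuity (Gordon): PV = PMT₁ / (r − g) = 51,000 / (r − 0.0392) = A$1,220,095.69.

A$1,220,095.69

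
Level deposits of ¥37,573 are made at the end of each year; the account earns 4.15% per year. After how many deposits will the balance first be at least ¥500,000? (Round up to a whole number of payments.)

11 payments

Periodic rate r = 0.0415 per year.
Ordinary annuity FV: 500,000 = 37,573 × [((1+r)^n − 1)/r].
(1+r)^n = 1 + 500,000 × r / 37,573, so n = ln(1 + 500,000·r/37,573) / ln(1+r) = 10.81.
Round up to a whole number of payments: n = 11.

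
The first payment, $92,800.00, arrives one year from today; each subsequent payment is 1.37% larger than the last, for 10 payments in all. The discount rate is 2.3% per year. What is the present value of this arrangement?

$870,911.25

Periodic rate r = 0.023 per year.
Growing ordinary annuity: PV = PMT₁ × [1 − ((1+g)/(1+r))^n] / (r − g) = 92,800 × [1 − ((1+0.0137)/(1+r))^10] / (r − 0.0137) = $870,911.25.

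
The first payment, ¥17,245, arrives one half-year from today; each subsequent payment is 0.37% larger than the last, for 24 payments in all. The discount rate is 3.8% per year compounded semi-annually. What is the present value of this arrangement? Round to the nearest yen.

Periodic rate r = 0.038/2 per half-year; n is counted in half-years.
Growing ordinary annuity: PV = PMT₁ × [1 − ((1+g)/(1+r))^n] / (r − g) = 17,245 × [1 − ((1+0.0037)/(1+r))^24] / (r − 0.0037) = ¥343,179.

¥343,179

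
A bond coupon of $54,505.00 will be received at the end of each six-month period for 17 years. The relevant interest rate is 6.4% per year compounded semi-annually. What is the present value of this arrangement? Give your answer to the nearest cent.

$1,119,598.77

This is an ordinary annuity: 34 payments of $54,505.00 at the end of each six-month period.
Periodic rate r = 0.064/2 per half-year; n is counted in half-years.
PV = PMT × [(1 − (1+r)^−n)/r] = 54,505 × [1 − (1+r)^−34] / r = $1,119,598.77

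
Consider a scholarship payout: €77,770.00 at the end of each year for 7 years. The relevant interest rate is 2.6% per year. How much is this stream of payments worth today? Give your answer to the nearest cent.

€491,918.09

This is an ordinary annuity: 7 payments of €77,770.00 at the end of each year.
Periodic rate r = 0.026 per year.
PV = PMT × [(1 − (1+r)^−n)/r] = 77,770 × [1 − (1+r)^−7] / r = €491,918.09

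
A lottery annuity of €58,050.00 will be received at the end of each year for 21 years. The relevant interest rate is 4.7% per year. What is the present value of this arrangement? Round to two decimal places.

€764,319.83

This is an ordinary annuity: 21 payments of €58,050.00 at the end of each year.
Periodic rate r = 0.047 per year.
PV = PMT × [(1 − (1+r)^−n)/r] = 58,050 × [1 − (1+r)^−21] / r = €764,319.83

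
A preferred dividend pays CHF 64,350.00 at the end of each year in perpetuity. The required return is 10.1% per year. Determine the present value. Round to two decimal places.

Periodic rate r = 0.101 per year.
Level perpetuity: PV = PMT / r = 64,350 / (0.101) = CHF 637,128.71.

CHF 637,128.71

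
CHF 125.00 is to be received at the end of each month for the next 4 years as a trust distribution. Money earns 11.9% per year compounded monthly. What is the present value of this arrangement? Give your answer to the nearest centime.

This is an ordinary annuity: 48 payments of CHF 125.00 at the end of each month.
Periodic rate r = 0.119/12 per month; n is counted in months.
PV = PMT × [(1 − (1+r)^−n)/r] = 125 × [1 − (1+r)^−48] / r = CHF 4,755.61

CHF 4,755.61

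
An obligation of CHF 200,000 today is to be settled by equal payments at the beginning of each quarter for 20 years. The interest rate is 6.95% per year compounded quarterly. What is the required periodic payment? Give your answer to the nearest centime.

CHF 4,566.79

Level annuity due; solve PV = PMT × [(1 − (1+r)^−n)/r] × (1+r) for PMT.
Periodic rate r = 0.0695/4 per quarter; n is counted in quarters.
With n = 80: PMT = 200,000 / ([(1 − (1+r)^−n)/r] × (1+r)) = CHF 4,566.79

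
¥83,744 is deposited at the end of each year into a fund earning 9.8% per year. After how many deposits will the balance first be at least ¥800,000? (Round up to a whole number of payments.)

8 payments

Periodic rate r = 0.098 per year.
Ordinary annuity FV: 800,000 = 83,744 × [((1+r)^n − 1)/r].
(1+r)^n = 1 + 800,000 × r / 83,744, so n = ln(1 + 800,000·r/83,744) / ln(1+r) = 7.07.
Round up to a whole number of payments: n = 8.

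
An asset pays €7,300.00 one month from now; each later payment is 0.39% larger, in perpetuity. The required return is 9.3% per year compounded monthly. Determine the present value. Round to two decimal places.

Periodic rate r = 0.093/12 per month.
Growing perpetuity (Gordon): PV = PMT₁ / (r − g) = 7,300 / (r − 0.0039) = €1,896,103.90.

€1,896,103.90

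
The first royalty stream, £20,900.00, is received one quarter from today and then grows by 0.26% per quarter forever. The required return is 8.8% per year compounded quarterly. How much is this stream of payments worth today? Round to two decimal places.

Periodic rate r = 0.088/4 per quarter.
Growing perpetuity (Gordon): PV = PMT₁ / (r − g) = 20,900 / (r − 0.0026) = £1,077,319.59.

£1,077,319.59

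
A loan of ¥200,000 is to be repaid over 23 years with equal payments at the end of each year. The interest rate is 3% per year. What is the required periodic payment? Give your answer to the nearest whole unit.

¥12,163

Level ordinary annuity; solve PV = PMT × [(1 − (1+r)^−n)/r] for PMT.
Periodic rate r = 0.03 per year.
With n = 23: PMT = 200,000 / ([(1 − (1+r)^−n)/r]) = ¥12,163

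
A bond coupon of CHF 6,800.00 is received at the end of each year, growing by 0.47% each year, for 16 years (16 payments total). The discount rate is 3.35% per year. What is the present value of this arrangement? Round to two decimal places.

CHF 85,889.93

Periodic rate r = 0.0335 per year.
Growing ordinary annuity: PV = PMT₁ × [1 − ((1+g)/(1+r))^n] / (r − g) = 6,800 × [1 − ((1+0.0047)/(1+r))^16] / (r − 0.0047) = CHF 85,889.93.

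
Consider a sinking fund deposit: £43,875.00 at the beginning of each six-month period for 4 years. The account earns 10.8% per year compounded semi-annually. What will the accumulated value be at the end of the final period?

This is an annuity due: 8 deposits of £43,875.00 at the beginning of each six-month period.
Periodic rate r = 0.108/2 per half-year; n is counted in half-years.
FV = PMT × [((1+r)^n − 1)/r] × (1+r) = 43,875 × [(1+r)^8 − 1] / r × (1+r) = £447,959.16

£447,959.16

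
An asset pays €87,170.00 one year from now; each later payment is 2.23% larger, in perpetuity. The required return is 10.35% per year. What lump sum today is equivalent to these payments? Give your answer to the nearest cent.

€1,073,522.17

Periodic rate r = 0.1035 per year.
Growing perpetuity (Gordon): PV = PMT₁ / (r − g) = 87,170 / (r − 0.0223) = €1,073,522.17.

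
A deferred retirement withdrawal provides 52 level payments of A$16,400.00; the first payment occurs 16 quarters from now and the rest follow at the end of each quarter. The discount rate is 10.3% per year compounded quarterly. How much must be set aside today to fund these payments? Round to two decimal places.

A$319,000.76

Ordinary annuity of 52 payments, first payment at period 16.
Periodic rate r = 0.103/4 per quarter; n is counted in quarters.
The ordinary-annuity PV formula values the stream one period before the first payment (period 15); discount that back 15 periods:
PV₀ = 16,400 × [1 − (1+r)^−52] / r × (1+r)^−15 = A$319,000.76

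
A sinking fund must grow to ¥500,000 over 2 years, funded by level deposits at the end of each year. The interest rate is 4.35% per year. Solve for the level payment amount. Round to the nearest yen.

¥244,678

Level ordinary annuity; solve FV = PMT × [((1+r)^n − 1)/r] for PMT.
Periodic rate r = 0.0435 per year.
With n = 2: PMT = 500,000 / ([((1+r)^n − 1)/r]) = ¥244,678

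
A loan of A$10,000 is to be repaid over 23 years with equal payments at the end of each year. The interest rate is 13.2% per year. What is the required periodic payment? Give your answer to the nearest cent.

Level ordinary annuity; solve PV = PMT × [(1 − (1+r)^−n)/r] for PMT.
Periodic rate r = 0.132 per year.
With n = 23: PMT = 10,000 / ([(1 − (1+r)^−n)/r]) = A$1,400.90

A$1,400.90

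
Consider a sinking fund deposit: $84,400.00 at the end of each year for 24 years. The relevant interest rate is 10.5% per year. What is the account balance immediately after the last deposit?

This is an ordinary annuity: 24 deposits of $84,400.00 at the end of each year.
Periodic rate r = 0.105 per year.
FV = PMT × [((1+r)^n − 1)/r] = 84,400 × [(1+r)^24 − 1] / r = $8,023,895.65

$8,023,895.65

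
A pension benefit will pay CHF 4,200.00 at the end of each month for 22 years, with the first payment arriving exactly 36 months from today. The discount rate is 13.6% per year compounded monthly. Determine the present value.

Ordinary annuity of 264 payments, first payment at period 36.
Periodic rate r = 0.136/12 per month; n is counted in months.
The ordinary-annuity PV formula values the stream one period before the first payment (period 35); discount that back 35 periods:
PV₀ = 4,200 × [1 − (1+r)^−264] / r × (1+r)^−35 = CHF 237,049.42

CHF 237,049.42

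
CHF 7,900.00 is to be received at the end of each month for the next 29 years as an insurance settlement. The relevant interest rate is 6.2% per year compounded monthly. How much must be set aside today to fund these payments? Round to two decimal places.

CHF 1,274,603.92

This is an ordinary annuity: 348 payments of CHF 7,900.00 at the end of each month.
Periodic rate r = 0.062/12 per month; n is counted in months.
PV = PMT × [(1 − (1+r)^−n)/r] = 7,900 × [1 − (1+r)^−348] / r = CHF 1,274,603.92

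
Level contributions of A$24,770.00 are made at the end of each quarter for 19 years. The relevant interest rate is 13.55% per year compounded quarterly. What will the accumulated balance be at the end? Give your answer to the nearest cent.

A$8,465,170.03

This is an ordinary annuity: 76 deposits of A$24,770.00 at the end of each quarter.
Periodic rate r = 0.1355/4 per quarter; n is counted in quarters.
FV = PMT × [((1+r)^n − 1)/r] = 24,770 × [(1+r)^76 − 1] / r = A$8,465,170.03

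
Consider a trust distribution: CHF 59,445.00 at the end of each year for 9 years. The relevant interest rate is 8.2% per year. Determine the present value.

CHF 368,277.61

This is an ordinary annuity: 9 payments of CHF 59,445.00 at the end of each year.
Periodic rate r = 0.082 per year.
PV = PMT × [(1 − (1+r)^−n)/r] = 59,445 × [1 − (1+r)^−9] / r = CHF 368,277.61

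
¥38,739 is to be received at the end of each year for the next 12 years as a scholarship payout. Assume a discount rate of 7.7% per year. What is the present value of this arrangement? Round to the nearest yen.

¥296,533

This is an ordinary annuity: 12 payments of ¥38,739 at the end of each year.
Periodic rate r = 0.077 per year.
PV = PMT × [(1 − (1+r)^−n)/r] = 38,739 × [1 − (1+r)^−12] / r = ¥296,533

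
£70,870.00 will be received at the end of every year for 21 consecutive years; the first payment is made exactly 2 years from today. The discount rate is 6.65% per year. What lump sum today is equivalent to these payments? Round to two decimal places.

£740,738.68

Ordinary annuity of 21 payments, first payment at period 2.
Periodic rate r = 0.0665 per year.
The ordinary-annuity PV formula values the stream one period before the first payment (period 1); discount that back 1 periods:
PV₀ = 70,870 × [1 − (1+r)^−21] / r × (1+r)^−1 = £740,738.68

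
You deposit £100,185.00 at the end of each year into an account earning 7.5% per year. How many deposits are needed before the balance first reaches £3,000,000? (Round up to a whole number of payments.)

17 payments

Periodic rate r = 0.075 per year.
Ordinary annuity FV: 3,000,000 = 100,185 × [((1+r)^n − 1)/r].
(1+r)^n = 1 + 3,000,000 × r / 100,185, so n = ln(1 + 3,000,000·r/100,185) / ln(1+r) = 16.28.
Round up to a whole number of payments: n = 17.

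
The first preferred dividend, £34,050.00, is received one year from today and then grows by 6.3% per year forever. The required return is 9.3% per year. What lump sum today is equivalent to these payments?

Periodic rate r = 0.093 per year.
Growing perpetuity (Gordon): PV = PMT₁ / (r − g) = 34,050 / (r − 0.063) = £1,135,000.00.

£1,135,000.00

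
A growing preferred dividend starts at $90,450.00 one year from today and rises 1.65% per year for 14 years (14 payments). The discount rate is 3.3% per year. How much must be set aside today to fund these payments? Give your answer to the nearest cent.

$1,106,360.50

Periodic rate r = 0.033 per year.
Growing ordinary annuity: PV = PMT₁ × [1 − ((1+g)/(1+r))^n] / (r − g) = 90,450 × [1 − ((1+0.0165)/(1+r))^14] / (r − 0.0165) = $1,106,360.50.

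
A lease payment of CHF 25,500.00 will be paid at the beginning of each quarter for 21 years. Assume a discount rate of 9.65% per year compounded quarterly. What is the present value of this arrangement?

CHF 936,352.32

This is an annuity due: 84 payments of CHF 25,500.00 at the beginning of each quarter.
Periodic rate r = 0.0965/4 per quarter; n is counted in quarters.
PV = PMT × [(1 − (1+r)^−n)/r] × (1+r) = 25,500 × [1 − (1+r)^−84] / r × (1+r) = CHF 936,352.32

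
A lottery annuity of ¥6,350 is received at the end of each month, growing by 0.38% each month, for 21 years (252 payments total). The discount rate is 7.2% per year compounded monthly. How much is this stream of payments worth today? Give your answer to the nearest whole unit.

¥1,223,900

Periodic rate r = 0.072/12 per month; n is counted in months.
Growing ordinary annuity: PV = PMT₁ × [1 − ((1+g)/(1+r))^n] / (r − g) = 6,350 × [1 − ((1+0.0038)/(1+r))^252] / (r − 0.0038) = ¥1,223,900.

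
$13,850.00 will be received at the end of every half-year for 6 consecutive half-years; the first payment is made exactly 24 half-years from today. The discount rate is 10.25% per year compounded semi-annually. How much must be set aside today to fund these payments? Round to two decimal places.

Ordinary annuity of 6 payments, first payment at period 24.
Periodic rate r = 0.1025/2 per half-year; n is counted in half-years.
The ordinary-annuity PV formula values the stream one period before the first payment (period 23); discount that back 23 periods:
PV₀ = 13,850 × [1 − (1+r)^−6] / r × (1+r)^−23 = $22,180.57

$22,180.57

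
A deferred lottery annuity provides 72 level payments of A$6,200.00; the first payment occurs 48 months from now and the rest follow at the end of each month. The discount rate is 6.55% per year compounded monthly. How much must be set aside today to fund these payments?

Ordinary annuity of 72 payments, first payment at period 48.
Periodic rate r = 0.0655/12 per month; n is counted in months.
The ordinary-annuity PV formula values the stream one period before the first payment (period 47); discount that back 47 periods:
PV₀ = 6,200 × [1 − (1+r)^−72] / r × (1+r)^−47 = A$285,167.00

A$285,167.00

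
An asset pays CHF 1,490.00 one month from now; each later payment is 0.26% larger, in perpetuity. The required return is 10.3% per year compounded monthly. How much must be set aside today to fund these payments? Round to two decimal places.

Periodic rate r = 0.103/12 per month.
Growing perpetuity (Gordon): PV = PMT₁ / (r − g) = 1,490 / (r − 0.0026) = CHF 249,025.07.

CHF 249,025.07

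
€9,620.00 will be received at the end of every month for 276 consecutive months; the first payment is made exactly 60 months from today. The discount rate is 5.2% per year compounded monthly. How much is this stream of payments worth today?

€1,198,606.11

Ordinary annuity of 276 payments, first payment at period 60.
Periodic rate r = 0.052/12 per month; n is counted in months.
The ordinary-annuity PV formula values the stream one period before the first payment (period 59); discount that back 59 periods:
PV₀ = 9,620 × [1 − (1+r)^−276] / r × (1+r)^−59 = €1,198,606.11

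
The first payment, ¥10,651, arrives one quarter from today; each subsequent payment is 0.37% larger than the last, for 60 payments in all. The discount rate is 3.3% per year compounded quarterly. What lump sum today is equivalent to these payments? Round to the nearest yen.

¥556,363

Periodic rate r = 0.033/4 per quarter; n is counted in quarters.
Growing ordinary annuity: PV = PMT₁ × [1 − ((1+g)/(1+r))^n] / (r − g) = 10,651 × [1 − ((1+0.0037)/(1+r))^60] / (r − 0.0037) = ¥556,363.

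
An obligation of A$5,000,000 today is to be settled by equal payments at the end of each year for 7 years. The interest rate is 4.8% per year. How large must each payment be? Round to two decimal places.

Level ordinary annuity; solve PV = PMT × [(1 − (1+r)^−n)/r] for PMT.
Periodic rate r = 0.048 per year.
With n = 7: PMT = 5,000,000 / ([(1 − (1+r)^−n)/r]) = A$857,846.57

A$857,846.57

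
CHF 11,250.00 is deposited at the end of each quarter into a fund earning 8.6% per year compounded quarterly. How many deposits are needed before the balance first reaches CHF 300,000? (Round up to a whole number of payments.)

Periodic rate r = 0.086/4 per quarter; n is counted in quarters.
Ordinary annuity FV: 300,000 = 11,250 × [((1+r)^n − 1)/r].
(1+r)^n = 1 + 300,000 × r / 11,250, so n = ln(1 + 300,000·r/11,250) / ln(1+r) = 21.30.
Round up to a whole number of payments: n = 22.

22 payments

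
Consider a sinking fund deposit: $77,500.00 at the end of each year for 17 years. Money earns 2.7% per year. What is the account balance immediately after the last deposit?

This is an ordinary annuity: 17 deposits of $77,500.00 at the end of each year.
Periodic rate r = 0.027 per year.
FV = PMT × [((1+r)^n − 1)/r] = 77,500 × [(1+r)^17 − 1] / r = $1,644,398.06

$1,644,398.06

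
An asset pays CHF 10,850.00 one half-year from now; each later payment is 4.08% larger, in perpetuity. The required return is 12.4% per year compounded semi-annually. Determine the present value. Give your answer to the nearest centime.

CHF 511,792.45

Periodic rate r = 0.124/2 per half-year.
Growing perpetuity (Gordon): PV = PMT₁ / (r − g) = 10,850 / (r − 0.0408) = CHF 511,792.45.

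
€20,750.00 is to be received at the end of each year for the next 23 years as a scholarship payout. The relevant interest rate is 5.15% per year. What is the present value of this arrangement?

€275,972.91

This is an ordinary annuity: 23 payments of €20,750.00 at the end of each year.
Periodic rate r = 0.0515 per year.
PV = PMT × [(1 − (1+r)^−n)/r] = 20,750 × [1 − (1+r)^−23] / r = €275,972.91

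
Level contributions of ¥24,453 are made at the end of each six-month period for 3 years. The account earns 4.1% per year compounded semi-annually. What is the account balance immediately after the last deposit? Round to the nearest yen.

This is an ordinary annuity: 6 deposits of ¥24,453 at the end of each six-month period.
Periodic rate r = 0.041/2 per half-year; n is counted in half-years.
FV = PMT × [((1+r)^n − 1)/r] = 24,453 × [(1+r)^6 − 1] / r = ¥154,446

¥154,446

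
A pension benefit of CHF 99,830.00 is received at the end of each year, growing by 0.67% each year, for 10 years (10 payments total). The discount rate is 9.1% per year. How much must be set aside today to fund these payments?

CHF 654,331.85

Periodic rate r = 0.091 per year.
Growing ordinary annuity: PV = PMT₁ × [1 − ((1+g)/(1+r))^n] / (r − g) = 99,830 × [1 − ((1+0.0067)/(1+r))^10] / (r − 0.0067) = CHF 654,331.85.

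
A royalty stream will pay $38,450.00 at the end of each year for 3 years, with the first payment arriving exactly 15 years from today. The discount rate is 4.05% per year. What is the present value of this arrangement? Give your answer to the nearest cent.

$61,146.61

Ordinary annuity of 3 payments, first payment at period 15.
Periodic rate r = 0.0405 per year.
The ordinary-annuity PV formula values the stream one period before the first payment (period 14); discount that back 14 periods:
PV₀ = 38,450 × [1 − (1+r)^−3] / r × (1+r)^−14 = $61,146.61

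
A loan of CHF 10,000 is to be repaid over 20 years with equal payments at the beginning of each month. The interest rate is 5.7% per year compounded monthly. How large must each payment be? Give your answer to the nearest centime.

CHF 69.59

Level annuity due; solve PV = PMT × [(1 − (1+r)^−n)/r] × (1+r) for PMT.
Periodic rate r = 0.057/12 per month; n is counted in months.
With n = 240: PMT = 10,000 / ([(1 − (1+r)^−n)/r] × (1+r)) = CHF 69.59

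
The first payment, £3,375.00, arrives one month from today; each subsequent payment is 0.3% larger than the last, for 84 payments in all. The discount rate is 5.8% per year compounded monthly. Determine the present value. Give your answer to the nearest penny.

£261,800.84

Periodic rate r = 0.058/12 per month; n is counted in months.
Growing ordinary annuity: PV = PMT₁ × [1 − ((1+g)/(1+r))^n] / (r − g) = 3,375 × [1 − ((1+0.003)/(1+r))^84] / (r − 0.003) = £261,800.84.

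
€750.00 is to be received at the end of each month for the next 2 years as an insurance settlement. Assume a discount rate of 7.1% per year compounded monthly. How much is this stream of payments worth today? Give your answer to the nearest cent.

This is an ordinary annuity: 24 payments of €750.00 at the end of each month.
Periodic rate r = 0.071/12 per month; n is counted in months.
PV = PMT × [(1 − (1+r)^−n)/r] = 750 × [1 − (1+r)^−24] / r = €16,734.38

€16,734.38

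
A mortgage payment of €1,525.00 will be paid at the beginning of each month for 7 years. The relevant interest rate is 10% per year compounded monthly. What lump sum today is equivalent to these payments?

This is an annuity due: 84 payments of €1,525.00 at the beginning of each month.
Periodic rate r = 0.1/12 per month; n is counted in months.
PV = PMT × [(1 − (1+r)^−n)/r] × (1+r) = 1,525 × [1 − (1+r)^−84] / r × (1+r) = €92,626.43

€92,626.43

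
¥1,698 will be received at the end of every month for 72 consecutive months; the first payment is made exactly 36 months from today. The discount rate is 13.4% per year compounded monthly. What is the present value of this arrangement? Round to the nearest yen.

¥56,748

Ordinary annuity of 72 payments, first payment at period 36.
Periodic rate r = 0.134/12 per month; n is counted in months.
The ordinary-annuity PV formula values the stream one period before the first payment (period 35); discount that back 35 periods:
PV₀ = 1,698 × [1 − (1+r)^−72] / r × (1+r)^−35 = ¥56,748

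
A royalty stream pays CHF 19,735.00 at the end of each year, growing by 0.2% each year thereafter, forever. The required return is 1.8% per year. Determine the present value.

CHF 1,233,437.50

Periodic rate r = 0.018 per year.
Growing perpetuity (Gordon): PV = PMT₁ / (r − g) = 19,735 / (r − 0.002) = CHF 1,233,437.50.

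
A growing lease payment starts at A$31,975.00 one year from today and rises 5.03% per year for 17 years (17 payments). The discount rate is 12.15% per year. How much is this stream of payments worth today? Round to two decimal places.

Periodic rate r = 0.1215 per year.
Growing ordinary annuity: PV = PMT₁ × [1 − ((1+g)/(1+r))^n] / (r − g) = 31,975 × [1 − ((1+0.0503)/(1+r))^17] / (r − 0.0503) = A$301,832.08.

A$301,832.08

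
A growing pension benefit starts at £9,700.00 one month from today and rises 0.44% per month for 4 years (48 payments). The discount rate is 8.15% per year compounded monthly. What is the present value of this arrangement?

Periodic rate r = 0.0815/12 per month; n is counted in months.
Growing ordinary annuity: PV = PMT₁ × [1 − ((1+g)/(1+r))^n] / (r − g) = 9,700 × [1 − ((1+0.0044)/(1+r))^48] / (r − 0.0044) = £437,558.10.

£437,558.10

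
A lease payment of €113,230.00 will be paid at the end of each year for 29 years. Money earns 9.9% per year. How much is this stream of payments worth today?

This is an ordinary annuity: 29 payments of €113,230.00 at the end of each year.
Periodic rate r = 0.099 per year.
PV = PMT × [(1 − (1+r)^−n)/r] = 113,230 × [1 − (1+r)^−29] / r = €1,069,709.85

€1,069,709.85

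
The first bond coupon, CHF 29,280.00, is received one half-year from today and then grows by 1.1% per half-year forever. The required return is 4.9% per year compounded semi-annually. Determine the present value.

Periodic rate r = 0.049/2 per half-year.
Growing perpetuity (Gordon): PV = PMT₁ / (r − g) = 29,280 / (r − 0.011) = CHF 2,168,888.89.

CHF 2,168,888.89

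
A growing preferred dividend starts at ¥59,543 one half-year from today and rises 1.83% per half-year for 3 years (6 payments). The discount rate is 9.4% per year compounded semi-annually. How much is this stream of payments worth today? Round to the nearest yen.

Periodic rate r = 0.094/2 per half-year; n is counted in half-years.
Growing ordinary annuity: PV = PMT₁ × [1 − ((1+g)/(1+r))^n] / (r − g) = 59,543 × [1 − ((1+0.0183)/(1+r))^6] / (r − 0.0183) = ¥318,674.

¥318,674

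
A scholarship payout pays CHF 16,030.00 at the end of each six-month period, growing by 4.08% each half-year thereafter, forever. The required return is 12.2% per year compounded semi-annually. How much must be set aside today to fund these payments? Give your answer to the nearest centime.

Periodic rate r = 0.122/2 per half-year.
Growing perpetuity (Gordon): PV = PMT₁ / (r − g) = 16,030 / (r − 0.0408) = CHF 793,564.36.

CHF 793,564.36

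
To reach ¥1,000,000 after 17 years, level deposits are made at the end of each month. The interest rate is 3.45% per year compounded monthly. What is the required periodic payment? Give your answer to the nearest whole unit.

Level ordinary annuity; solve FV = PMT × [((1+r)^n − 1)/r] for PMT.
Periodic rate r = 0.0345/12 per month; n is counted in months.
With n = 204: PMT = 1,000,000 / ([((1+r)^n − 1)/r]) = ¥3,611

¥3,611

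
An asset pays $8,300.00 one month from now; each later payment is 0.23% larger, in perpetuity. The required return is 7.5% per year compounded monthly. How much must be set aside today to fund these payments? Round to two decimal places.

$2,101,265.82

Periodic rate r = 0.075/12 per month.
Growing perpetuity (Gordon): PV = PMT₁ / (r − g) = 8,300 / (r − 0.0023) = $2,101,265.82.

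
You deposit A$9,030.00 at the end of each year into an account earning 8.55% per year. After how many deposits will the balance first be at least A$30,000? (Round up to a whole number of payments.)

4 payments

Periodic rate r = 0.0855 per year.
Ordinary annuity FV: 30,000 = 9,030 × [((1+r)^n − 1)/r].
(1+r)^n = 1 + 30,000 × r / 9,030, so n = ln(1 + 30,000·r/9,030) / ln(1+r) = 3.05.
Round up to a whole number of payments: n = 4.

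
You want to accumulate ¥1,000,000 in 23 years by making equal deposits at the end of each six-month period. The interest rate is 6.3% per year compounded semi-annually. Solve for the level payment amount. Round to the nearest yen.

Level ordinary annuity; solve FV = PMT × [((1+r)^n − 1)/r] for PMT.
Periodic rate r = 0.063/2 per half-year; n is counted in half-years.
With n = 46: PMT = 1,000,000 / ([((1+r)^n − 1)/r]) = ¥9,954

¥9,954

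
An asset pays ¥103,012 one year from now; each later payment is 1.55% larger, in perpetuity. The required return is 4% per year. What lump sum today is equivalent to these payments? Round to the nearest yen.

Periodic rate r = 0.04 per year.
Growing perpetuity (Gordon): PV = PMT₁ / (r − g) = 103,012 / (r − 0.0155) = ¥4,204,571.

¥4,204,571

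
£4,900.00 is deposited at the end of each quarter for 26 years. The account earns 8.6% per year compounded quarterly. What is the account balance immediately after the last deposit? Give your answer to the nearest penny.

£1,854,416.53

This is an ordinary annuity: 104 deposits of £4,900.00 at the end of each quarter.
Periodic rate r = 0.086/4 per quarter; n is counted in quarters.
FV = PMT × [((1+r)^n − 1)/r] = 4,900 × [(1+r)^104 − 1] / r = £1,854,416.53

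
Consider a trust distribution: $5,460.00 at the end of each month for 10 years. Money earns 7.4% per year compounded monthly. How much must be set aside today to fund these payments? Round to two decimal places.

$462,005.15

This is an ordinary annuity: 120 payments of $5,460.00 at the end of each month.
Periodic rate r = 0.074/12 per month; n is counted in months.
PV = PMT × [(1 − (1+r)^−n)/r] = 5,460 × [1 − (1+r)^−120] / r = $462,005.15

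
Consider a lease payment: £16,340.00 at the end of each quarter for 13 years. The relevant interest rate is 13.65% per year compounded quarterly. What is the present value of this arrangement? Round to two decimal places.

This is an ordinary annuity: 52 payments of £16,340.00 at the end of each quarter.
Periodic rate r = 0.1365/4 per quarter; n is counted in quarters.
PV = PMT × [(1 − (1+r)^−n)/r] = 16,340 × [1 − (1+r)^−52] / r = £395,194.11

£395,194.11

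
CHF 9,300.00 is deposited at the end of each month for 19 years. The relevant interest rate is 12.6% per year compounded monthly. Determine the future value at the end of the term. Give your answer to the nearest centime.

CHF 8,698,888.51

This is an ordinary annuity: 228 deposits of CHF 9,300.00 at the end of each month.
Periodic rate r = 0.126/12 per month; n is counted in months.
FV = PMT × [((1+r)^n − 1)/r] = 9,300 × [(1+r)^228 − 1] / r = CHF 8,698,888.51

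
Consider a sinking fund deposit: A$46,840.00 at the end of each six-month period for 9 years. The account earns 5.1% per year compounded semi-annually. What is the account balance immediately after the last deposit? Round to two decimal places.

A$1,053,275.86

This is an ordinary annuity: 18 deposits of A$46,840.00 at the end of each six-month period.
Periodic rate r = 0.051/2 per half-year; n is counted in half-years.
FV = PMT × [((1+r)^n − 1)/r] = 46,840 × [(1+r)^18 − 1] / r = A$1,053,275.86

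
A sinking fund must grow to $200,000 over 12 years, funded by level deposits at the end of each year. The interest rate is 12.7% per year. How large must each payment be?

Level ordinary annuity; solve FV = PMT × [((1+r)^n − 1)/r] for PMT.
Periodic rate r = 0.127 per year.
With n = 12: PMT = 200,000 / ([((1+r)^n − 1)/r]) = $7,941.39

$7,941.39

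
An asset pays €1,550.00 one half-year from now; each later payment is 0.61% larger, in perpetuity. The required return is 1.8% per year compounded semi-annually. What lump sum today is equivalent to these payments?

Periodic rate r = 0.018/2 per half-year.
Growing perpetuity (Gordon): PV = PMT₁ / (r − g) = 1,550 / (r − 0.0061) = €534,482.76.

€534,482.76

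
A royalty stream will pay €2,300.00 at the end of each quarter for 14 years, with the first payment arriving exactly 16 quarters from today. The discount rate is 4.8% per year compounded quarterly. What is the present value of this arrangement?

€78,091.88

Ordinary annuity of 56 payments, first payment at period 16.
Periodic rate r = 0.048/4 per quarter; n is counted in quarters.
The ordinary-annuity PV formula values the stream one period before the first payment (period 15); discount that back 15 periods:
PV₀ = 2,300 × [1 − (1+r)^−56] / r × (1+r)^−15 = €78,091.88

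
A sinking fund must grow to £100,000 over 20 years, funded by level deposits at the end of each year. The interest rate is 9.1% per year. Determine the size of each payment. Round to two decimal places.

£1,932.82

Level ordinary annuity; solve FV = PMT × [((1+r)^n − 1)/r] for PMT.
Periodic rate r = 0.091 per year.
With n = 20: PMT = 100,000 / ([((1+r)^n − 1)/r]) = £1,932.82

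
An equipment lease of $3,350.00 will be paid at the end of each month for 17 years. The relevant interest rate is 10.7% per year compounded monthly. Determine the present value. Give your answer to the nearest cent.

$314,273.58

This is an ordinary annuity: 204 payments of $3,350.00 at the end of each month.
Periodic rate r = 0.107/12 per month; n is counted in months.
PV = PMT × [(1 − (1+r)^−n)/r] = 3,350 × [1 − (1+r)^−204] / r = $314,273.58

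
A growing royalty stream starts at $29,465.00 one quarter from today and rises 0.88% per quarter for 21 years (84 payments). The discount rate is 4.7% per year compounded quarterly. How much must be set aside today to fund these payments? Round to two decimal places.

Periodic rate r = 0.047/4 per quarter; n is counted in quarters.
Growing ordinary annuity: PV = PMT₁ × [1 − ((1+g)/(1+r))^n] / (r − g) = 29,465 × [1 − ((1+0.0088)/(1+r))^84] / (r − 0.0088) = $2,172,564.61.

$2,172,564.61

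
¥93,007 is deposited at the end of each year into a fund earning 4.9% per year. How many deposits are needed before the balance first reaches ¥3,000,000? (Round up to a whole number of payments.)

Periodic rate r = 0.049 per year.
Ordinary annuity FV: 3,000,000 = 93,007 × [((1+r)^n − 1)/r].
(1+r)^n = 1 + 3,000,000 × r / 93,007, so n = ln(1 + 3,000,000·r/93,007) / ln(1+r) = 19.82.
Round up to a whole number of payments: n = 20.

20 payments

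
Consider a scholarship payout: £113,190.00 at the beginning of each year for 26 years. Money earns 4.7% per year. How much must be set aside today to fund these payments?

£1,757,576.18

This is an annuity due: 26 payments of £113,190.00 at the beginning of each year.
Periodic rate r = 0.047 per year.
PV = PMT × [(1 − (1+r)^−n)/r] × (1+r) = 113,190 × [1 − (1+r)^−26] / r × (1+r) = £1,757,576.18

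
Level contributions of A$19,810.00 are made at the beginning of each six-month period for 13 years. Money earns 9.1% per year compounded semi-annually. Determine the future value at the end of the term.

A$992,317.08

This is an annuity due: 26 deposits of A$19,810.00 at the beginning of each six-month period.
Periodic rate r = 0.091/2 per half-year; n is counted in half-years.
FV = PMT × [((1+r)^n − 1)/r] × (1+r) = 19,810 × [(1+r)^26 − 1] / r × (1+r) = A$992,317.08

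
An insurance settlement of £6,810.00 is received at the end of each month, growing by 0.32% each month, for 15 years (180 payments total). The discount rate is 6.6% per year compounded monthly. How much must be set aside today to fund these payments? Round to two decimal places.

Periodic rate r = 0.066/12 per month; n is counted in months.
Growing ordinary annuity: PV = PMT₁ × [1 − ((1+g)/(1+r))^n] / (r − g) = 6,810 × [1 − ((1+0.0032)/(1+r))^180] / (r − 0.0032) = £1,000,219.83.

£1,000,219.83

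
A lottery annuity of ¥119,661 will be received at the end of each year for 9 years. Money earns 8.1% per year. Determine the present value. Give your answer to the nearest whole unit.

¥744,410

This is an ordinary annuity: 9 payments of ¥119,661 at the end of each year.
Periodic rate r = 0.081 per year.
PV = PMT × [(1 − (1+r)^−n)/r] = 119,661 × [1 − (1+r)^−9] / r = ¥744,410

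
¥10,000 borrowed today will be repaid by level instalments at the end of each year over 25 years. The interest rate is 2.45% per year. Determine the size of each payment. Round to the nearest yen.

¥540

Level ordinary annuity; solve PV = PMT × [(1 − (1+r)^−n)/r] for PMT.
Periodic rate r = 0.0245 per year.
With n = 25: PMT = 10,000 / ([(1 − (1+r)^−n)/r]) = ¥540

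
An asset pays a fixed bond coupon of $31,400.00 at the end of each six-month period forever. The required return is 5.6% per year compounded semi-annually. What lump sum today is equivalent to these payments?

Periodic rate r = 0.056/2 per half-year.
Level perpetuity: PV = PMT / r = 31,400 / (0.056/2) = $1,121,428.57.

$1,121,428.57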